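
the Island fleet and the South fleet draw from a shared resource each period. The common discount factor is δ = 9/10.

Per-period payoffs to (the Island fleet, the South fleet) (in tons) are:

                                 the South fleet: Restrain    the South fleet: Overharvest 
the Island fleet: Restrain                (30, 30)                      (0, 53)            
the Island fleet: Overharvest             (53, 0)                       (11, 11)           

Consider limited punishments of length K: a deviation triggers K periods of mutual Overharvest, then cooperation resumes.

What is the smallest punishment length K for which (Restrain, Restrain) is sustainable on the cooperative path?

Need Σ_{k=1}^{K} δ^k ≥ (53−30)/(30−11) = 1.2105 at δ = 9/10.
At K = 1 the sum is 0.9000 < 1.2105; at K = 2 it is 1.7100 ≥ 1.2105.
So the minimum punishment length is K = 2.

2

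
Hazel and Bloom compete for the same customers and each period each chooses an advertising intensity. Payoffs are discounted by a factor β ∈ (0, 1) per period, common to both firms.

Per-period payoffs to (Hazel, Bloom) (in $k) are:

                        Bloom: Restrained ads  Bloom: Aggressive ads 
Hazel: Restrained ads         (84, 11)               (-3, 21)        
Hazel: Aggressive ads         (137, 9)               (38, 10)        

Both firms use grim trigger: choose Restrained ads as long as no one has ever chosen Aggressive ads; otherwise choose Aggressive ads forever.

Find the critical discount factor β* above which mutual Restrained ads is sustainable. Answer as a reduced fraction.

10/11

For Hazel: deviation gain 137−84 = 53, per-period punishment loss 84−38 = 46. IC gives β ≥ 53/99.
For Bloom: gain 10, loss 1 per period, so β ≥ 10/11.
The tighter constraint is Bloom's, so cooperation needs β ≥ 10/11.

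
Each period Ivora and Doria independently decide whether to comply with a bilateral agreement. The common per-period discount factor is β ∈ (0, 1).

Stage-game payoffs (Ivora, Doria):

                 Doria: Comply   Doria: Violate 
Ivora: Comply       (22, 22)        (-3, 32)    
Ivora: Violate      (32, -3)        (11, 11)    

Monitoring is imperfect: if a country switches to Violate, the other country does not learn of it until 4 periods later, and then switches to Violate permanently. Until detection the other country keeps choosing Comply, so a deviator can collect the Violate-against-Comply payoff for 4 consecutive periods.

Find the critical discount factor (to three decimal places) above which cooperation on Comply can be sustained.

0.831

Deviating for the 4 undetected periods gains 32−22 = 10 per period over cooperation, then loses 22−11 = 11 per period forever once punishment starts.
Gain: 10(1 + β + … + β^3); loss: 11·β^4/(1−β).
No profitable deviation ⇔ 10(1−β^4) ≤ 11·β^4, i.e. β^4 ≥ 10/(10+11) = 10/21.
Hence β ≥ (10/21)^(1/4) ≈ 0.831.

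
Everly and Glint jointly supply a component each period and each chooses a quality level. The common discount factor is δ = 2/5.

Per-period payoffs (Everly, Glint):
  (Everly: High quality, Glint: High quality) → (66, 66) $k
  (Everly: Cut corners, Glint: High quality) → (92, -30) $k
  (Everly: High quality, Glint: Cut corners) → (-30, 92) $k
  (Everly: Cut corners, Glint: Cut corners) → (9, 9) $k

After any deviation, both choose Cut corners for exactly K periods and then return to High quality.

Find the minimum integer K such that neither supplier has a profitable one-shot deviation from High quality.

2

No profitable deviation requires (66−9)(δ+…+δ^K) ≥ 92−66, i.e. δ+…+δ^K ≥ 26/57 ≈ 0.4561.
With δ = 2/5, the partial sums are K=1: 0.4000, K=2: 0.5600.
K = 2 is the first length at which the sum reaches 0.4561.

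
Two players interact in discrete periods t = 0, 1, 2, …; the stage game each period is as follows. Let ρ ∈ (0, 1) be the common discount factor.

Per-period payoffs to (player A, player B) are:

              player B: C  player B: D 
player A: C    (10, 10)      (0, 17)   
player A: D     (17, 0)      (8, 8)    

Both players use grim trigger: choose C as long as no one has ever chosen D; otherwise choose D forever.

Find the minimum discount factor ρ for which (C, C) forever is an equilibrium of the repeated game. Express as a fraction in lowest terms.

7/9

10/(1−ρ) ≥ 17 + 8ρ/(1−ρ)
10 ≥ 17 − 9ρ
ρ ≥ 7/9.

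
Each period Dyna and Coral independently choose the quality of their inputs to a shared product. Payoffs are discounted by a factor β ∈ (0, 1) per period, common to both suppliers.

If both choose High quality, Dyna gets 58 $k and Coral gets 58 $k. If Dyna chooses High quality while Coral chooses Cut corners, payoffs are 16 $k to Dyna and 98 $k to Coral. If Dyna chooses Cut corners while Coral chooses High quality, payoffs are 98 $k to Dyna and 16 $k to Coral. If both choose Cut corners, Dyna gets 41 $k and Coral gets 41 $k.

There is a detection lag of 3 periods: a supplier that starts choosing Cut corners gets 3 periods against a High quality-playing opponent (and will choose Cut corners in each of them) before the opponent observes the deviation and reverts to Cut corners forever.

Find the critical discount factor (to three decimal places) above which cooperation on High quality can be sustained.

0.889

The best deviation is to choose Cut corners for all 3 undetected periods, earning 98 each, then 41 forever once detected.
Deviation value: 98(1−β^3)/(1−β) + 41β^3/(1−β); cooperation value: 58/(1−β).
IC: 58 ≥ 98(1−β^3) + 41β^3 = 98 − 57β^3.
So β^3 ≥ 40/57, giving β ≥ (40/57)^(1/3) ≈ 0.889.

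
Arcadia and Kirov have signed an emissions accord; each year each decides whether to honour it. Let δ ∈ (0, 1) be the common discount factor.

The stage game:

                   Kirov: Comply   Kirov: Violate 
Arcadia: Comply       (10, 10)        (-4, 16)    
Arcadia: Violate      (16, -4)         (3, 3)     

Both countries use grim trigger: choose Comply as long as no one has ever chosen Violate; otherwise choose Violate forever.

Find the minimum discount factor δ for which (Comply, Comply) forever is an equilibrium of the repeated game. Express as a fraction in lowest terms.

Under grim trigger the critical discount factor is (T−C)/(T−P) with T = 16, C = 10, P = 3.
δ* = (16−10)/(16−3) = 6/13.

6/13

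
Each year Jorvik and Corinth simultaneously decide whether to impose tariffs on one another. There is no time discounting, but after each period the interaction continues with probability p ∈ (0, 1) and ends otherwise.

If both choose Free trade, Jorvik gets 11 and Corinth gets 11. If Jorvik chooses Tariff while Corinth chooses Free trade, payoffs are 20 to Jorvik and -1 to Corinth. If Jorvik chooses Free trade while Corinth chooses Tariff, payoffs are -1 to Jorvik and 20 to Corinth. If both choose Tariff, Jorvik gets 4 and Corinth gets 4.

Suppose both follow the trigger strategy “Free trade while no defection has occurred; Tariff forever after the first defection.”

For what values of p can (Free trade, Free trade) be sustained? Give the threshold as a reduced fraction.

9/16

With no time discounting, the continuation probability p plays the role of the discount factor.
Grim-trigger IC: 11/(1−p) ≥ 20 + 4p/(1−p) ⇒ p ≥ (20−11)/(20−4) = 9/16.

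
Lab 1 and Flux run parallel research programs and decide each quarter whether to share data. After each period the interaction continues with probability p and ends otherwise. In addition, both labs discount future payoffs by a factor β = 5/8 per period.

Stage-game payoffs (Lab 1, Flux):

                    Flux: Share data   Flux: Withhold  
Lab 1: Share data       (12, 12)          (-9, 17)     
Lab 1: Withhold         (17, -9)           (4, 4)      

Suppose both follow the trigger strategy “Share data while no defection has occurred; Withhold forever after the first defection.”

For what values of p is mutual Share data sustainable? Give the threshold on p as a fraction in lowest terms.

With continuation probability p and discount β, the effective per-period discount factor is βp.
Grim-trigger IC: βp ≥ (17−12)/(17−4) = 5/13.
So p ≥ (5/13)/(5/8) = 8/13.

8/13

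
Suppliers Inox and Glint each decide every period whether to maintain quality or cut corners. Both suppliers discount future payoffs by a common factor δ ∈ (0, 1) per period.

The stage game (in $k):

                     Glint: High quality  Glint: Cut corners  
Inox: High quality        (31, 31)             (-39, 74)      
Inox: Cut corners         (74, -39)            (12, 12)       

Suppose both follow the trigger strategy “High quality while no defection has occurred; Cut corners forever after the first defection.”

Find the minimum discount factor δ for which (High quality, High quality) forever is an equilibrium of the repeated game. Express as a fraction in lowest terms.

43/62

One-period gain from deviating is 74 − 31 = 43. The loss is 31 − 12 = 19 in every subsequent period, with present value 19·δ/(1−δ).
Deviation is unprofitable when 19·δ/(1−δ) ≥ 43, i.e. δ/(1−δ) ≥ 43/19.
Equivalently δ ≥ 43/(43+19) = 43/62.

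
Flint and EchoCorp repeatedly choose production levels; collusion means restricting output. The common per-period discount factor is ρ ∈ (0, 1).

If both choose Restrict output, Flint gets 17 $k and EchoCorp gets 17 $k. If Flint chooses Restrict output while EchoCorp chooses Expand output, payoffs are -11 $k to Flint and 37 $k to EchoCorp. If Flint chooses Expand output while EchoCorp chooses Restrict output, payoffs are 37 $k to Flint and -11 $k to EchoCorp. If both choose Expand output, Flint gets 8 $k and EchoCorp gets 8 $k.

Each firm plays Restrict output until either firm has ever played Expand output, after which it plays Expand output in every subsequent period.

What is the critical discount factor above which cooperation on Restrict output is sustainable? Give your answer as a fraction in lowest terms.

20/29

Cooperation forever yields 17 each period: 17/(1−ρ).
Deviating yields 37 once, then 8 forever: 37 + 8ρ/(1−ρ).
No profitable deviation requires 17/(1−ρ) ≥ 37 + 8ρ/(1−ρ).
Multiplying by (1−ρ): 17 ≥ 37(1−ρ) + 8ρ = 37 − 29ρ.
So 29ρ ≥ 20, i.e. ρ ≥ 20/29.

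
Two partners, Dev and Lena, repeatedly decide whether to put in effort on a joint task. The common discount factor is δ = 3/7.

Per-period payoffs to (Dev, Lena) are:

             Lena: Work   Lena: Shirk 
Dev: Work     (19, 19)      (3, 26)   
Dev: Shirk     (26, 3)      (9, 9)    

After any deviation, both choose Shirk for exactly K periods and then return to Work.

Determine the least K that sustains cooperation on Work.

4

No profitable deviation requires (19−9)(δ+…+δ^K) ≥ 26−19, i.e. δ+…+δ^K ≥ 7/10 ≈ 0.7000.
With δ = 3/7, the partial sums are K=1: 0.4286, K=2: 0.6122, K=3: 0.6910, K=4: 0.7247.
K = 4 is the first length at which the sum reaches 0.7000.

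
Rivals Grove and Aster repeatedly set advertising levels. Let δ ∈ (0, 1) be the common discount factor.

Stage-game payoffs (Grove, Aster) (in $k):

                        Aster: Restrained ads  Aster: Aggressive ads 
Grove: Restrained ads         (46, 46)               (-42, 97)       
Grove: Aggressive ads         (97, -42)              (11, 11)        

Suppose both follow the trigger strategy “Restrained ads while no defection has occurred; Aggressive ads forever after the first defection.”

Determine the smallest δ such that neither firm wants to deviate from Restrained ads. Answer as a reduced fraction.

Under grim trigger the critical discount factor is (T−C)/(T−P) with T = 97, C = 46, P = 11.
δ* = (97−46)/(97−11) = 51/86.

51/86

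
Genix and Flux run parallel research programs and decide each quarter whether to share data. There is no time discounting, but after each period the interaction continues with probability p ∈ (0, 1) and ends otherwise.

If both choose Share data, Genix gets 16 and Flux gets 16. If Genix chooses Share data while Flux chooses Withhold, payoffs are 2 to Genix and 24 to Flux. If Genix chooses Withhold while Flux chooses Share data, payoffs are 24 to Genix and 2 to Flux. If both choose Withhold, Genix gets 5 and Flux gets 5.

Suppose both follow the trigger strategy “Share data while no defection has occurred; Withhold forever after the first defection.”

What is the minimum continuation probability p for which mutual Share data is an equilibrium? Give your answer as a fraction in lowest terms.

8/19

With no time discounting, the continuation probability p plays the role of the discount factor.
Grim-trigger IC: 16/(1−p) ≥ 24 + 5p/(1−p) ⇒ p ≥ (24−16)/(24−5) = 8/19.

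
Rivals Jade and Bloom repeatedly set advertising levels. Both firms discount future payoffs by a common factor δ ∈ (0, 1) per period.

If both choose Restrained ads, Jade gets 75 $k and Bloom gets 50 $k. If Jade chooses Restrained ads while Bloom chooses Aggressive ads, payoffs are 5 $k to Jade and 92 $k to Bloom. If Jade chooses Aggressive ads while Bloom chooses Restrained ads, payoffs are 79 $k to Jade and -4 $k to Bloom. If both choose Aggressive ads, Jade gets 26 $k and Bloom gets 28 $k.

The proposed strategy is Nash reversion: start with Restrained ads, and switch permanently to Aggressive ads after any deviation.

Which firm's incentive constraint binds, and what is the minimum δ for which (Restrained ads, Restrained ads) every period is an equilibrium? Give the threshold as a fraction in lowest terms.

Bloom; δ ≥ 21/32

Jade's threshold: (79−75)/(79−26) = 4/53.
Bloom's threshold: (92−50)/(92−28) = 21/32.
4/53 < 21/32, so Bloom binds and δ* = 21/32.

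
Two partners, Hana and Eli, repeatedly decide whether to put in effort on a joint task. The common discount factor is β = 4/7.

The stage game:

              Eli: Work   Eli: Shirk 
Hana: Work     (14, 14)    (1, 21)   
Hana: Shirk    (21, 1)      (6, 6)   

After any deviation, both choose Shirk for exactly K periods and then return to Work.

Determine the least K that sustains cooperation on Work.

Need Σ_{k=1}^{K} β^k ≥ (21−14)/(14−6) = 0.8750 at β = 4/7.
At K = 1 the sum is 0.5714 < 0.8750; at K = 2 it is 0.8980 ≥ 0.8750.
So the minimum punishment length is K = 2.

2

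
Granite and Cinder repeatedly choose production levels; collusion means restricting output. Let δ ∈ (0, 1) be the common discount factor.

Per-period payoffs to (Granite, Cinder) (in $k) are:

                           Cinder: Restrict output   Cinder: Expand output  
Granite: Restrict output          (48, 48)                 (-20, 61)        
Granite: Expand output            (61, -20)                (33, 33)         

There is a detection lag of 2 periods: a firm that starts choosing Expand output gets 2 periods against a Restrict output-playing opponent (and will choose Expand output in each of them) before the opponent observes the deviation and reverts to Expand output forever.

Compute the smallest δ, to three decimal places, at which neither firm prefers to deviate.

The best deviation is to choose Expand output for all 2 undetected periods, earning 61 each, then 33 forever once detected.
Deviation value: 61(1−δ^2)/(1−δ) + 33δ^2/(1−δ); cooperation value: 48/(1−δ).
IC: 48 ≥ 61(1−δ^2) + 33δ^2 = 61 − 28δ^2.
So δ^2 ≥ 13/28, giving δ ≥ (13/28)^(1/2) ≈ 0.681.

0.681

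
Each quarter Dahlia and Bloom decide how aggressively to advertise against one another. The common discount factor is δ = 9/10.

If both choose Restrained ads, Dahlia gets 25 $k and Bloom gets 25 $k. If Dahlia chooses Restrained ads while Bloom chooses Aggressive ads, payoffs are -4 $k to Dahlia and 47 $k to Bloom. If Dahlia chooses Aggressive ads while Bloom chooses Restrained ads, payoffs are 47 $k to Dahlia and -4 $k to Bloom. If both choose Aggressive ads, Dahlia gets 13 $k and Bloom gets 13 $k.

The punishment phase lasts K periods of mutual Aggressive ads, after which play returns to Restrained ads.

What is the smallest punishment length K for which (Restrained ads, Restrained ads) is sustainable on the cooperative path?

3

IC: δ(1−δ^K)/(1−δ) ≥ (47−25)/(25−13) = 11/6.
With δ = 9/10: need 1 − δ^K ≥ 11/6·(1−9/10)/(9/10), i.e. δ^K ≤ 0.7963.
Since (9/10)^2 = 0.8100 and (9/10)^3 = 0.7290, the smallest such K is 3.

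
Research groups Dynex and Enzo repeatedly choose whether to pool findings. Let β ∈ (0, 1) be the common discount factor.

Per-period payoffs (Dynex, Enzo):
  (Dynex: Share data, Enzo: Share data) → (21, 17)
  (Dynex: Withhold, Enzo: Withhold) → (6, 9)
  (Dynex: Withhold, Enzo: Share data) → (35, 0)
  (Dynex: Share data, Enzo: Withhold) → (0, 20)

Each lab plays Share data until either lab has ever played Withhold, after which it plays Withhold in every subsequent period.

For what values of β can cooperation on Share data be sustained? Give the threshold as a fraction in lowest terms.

14/29

For Dynex: deviation gain 35−21 = 14, per-period punishment loss 21−6 = 15. IC gives β ≥ 14/29.
For Enzo: gain 3, loss 8 per period, so β ≥ 3/11.
The tighter constraint is Dynex's, so cooperation needs β ≥ 14/29.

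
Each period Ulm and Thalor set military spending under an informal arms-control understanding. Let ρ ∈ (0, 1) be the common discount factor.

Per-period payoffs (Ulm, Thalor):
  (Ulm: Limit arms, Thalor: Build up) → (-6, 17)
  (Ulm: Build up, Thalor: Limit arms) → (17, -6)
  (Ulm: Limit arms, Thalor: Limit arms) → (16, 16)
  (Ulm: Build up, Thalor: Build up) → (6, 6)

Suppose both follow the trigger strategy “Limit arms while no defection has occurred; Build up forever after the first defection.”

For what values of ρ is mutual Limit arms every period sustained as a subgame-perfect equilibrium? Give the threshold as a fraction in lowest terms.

16/(1−ρ) ≥ 17 + 6ρ/(1−ρ)
16 ≥ 17 − 11ρ
ρ ≥ 1/11.

1/11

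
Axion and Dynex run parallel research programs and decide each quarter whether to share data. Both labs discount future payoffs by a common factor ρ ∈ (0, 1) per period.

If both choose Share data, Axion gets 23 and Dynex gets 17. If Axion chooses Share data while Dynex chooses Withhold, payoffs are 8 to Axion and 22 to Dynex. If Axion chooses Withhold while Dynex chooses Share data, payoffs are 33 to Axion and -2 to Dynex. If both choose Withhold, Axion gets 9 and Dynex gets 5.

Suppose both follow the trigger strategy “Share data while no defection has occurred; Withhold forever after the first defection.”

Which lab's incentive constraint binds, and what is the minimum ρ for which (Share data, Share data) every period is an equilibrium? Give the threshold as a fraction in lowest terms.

Axion; ρ ≥ 5/12

Axion's threshold: (33−23)/(33−9) = 5/12.
Dynex's threshold: (22−17)/(22−5) = 5/17.
5/12 > 5/17, so Axion binds and ρ* = 5/12.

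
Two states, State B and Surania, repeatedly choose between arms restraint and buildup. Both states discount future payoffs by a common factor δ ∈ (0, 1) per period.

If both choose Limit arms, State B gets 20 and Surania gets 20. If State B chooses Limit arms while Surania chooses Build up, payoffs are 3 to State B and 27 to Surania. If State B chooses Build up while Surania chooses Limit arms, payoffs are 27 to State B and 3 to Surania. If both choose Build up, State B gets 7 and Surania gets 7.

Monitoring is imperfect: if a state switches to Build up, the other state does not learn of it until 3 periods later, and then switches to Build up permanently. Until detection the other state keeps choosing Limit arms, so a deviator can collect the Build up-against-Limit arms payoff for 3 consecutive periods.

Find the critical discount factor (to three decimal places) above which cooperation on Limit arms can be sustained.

The best deviation is to choose Build up for all 3 undetected periods, earning 27 each, then 7 forever once detected.
Deviation value: 27(1−δ^3)/(1−δ) + 7δ^3/(1−δ); cooperation value: 20/(1−δ).
IC: 20 ≥ 27(1−δ^3) + 7δ^3 = 27 − 20δ^3.
So δ^3 ≥ 7/20, giving δ ≥ (7/20)^(1/3) ≈ 0.705.

0.705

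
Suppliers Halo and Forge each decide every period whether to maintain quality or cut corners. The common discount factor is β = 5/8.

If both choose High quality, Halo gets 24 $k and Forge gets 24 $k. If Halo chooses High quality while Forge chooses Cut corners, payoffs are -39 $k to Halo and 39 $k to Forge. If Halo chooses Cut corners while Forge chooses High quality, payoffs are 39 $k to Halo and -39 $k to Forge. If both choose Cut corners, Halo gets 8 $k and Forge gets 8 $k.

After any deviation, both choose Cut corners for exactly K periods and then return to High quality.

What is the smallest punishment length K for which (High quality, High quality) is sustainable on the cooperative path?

IC: β(1−β^K)/(1−β) ≥ (39−24)/(24−8) = 15/16.
With β = 5/8: need 1 − β^K ≥ 15/16·(1−5/8)/(5/8), i.e. β^K ≤ 0.4375.
Since (5/8)^1 = 0.6250 and (5/8)^2 = 0.3906, the smallest such K is 2.

2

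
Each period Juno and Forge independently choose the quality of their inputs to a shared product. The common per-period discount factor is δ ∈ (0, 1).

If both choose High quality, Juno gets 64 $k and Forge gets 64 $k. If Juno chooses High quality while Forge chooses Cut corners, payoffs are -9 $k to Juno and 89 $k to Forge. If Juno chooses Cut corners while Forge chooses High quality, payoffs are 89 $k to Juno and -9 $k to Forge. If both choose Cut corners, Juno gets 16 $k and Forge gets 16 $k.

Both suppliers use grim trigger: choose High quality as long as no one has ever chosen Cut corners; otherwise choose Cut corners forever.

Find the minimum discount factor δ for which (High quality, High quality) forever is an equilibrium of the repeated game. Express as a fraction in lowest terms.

25/73

64/(1−δ) ≥ 89 + 16δ/(1−δ)
64 ≥ 89 − 73δ
δ ≥ 25/73.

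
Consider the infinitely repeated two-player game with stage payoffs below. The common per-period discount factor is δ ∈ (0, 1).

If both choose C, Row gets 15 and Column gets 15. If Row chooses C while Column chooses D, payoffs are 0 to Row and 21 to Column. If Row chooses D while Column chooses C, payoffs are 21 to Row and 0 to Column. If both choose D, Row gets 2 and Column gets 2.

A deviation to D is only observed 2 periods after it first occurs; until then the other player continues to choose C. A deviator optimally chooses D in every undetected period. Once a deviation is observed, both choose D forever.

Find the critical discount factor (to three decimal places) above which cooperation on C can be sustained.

0.562

The best deviation is to choose D for all 2 undetected periods, earning 21 each, then 2 forever once detected.
Deviation value: 21(1−δ^2)/(1−δ) + 2δ^2/(1−δ); cooperation value: 15/(1−δ).
IC: 15 ≥ 21(1−δ^2) + 2δ^2 = 21 − 19δ^2.
So δ^2 ≥ 6/19, giving δ ≥ (6/19)^(1/2) ≈ 0.562.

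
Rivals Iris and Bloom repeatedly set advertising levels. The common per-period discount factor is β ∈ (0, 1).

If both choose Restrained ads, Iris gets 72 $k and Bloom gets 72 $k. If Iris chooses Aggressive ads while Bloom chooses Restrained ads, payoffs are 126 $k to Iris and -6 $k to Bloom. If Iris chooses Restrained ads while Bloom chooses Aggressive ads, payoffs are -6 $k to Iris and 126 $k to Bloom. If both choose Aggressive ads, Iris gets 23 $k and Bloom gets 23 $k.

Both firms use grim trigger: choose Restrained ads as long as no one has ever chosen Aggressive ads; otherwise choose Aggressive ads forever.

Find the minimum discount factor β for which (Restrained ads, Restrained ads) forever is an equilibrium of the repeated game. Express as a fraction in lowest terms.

72/(1−β) ≥ 126 + 23β/(1−β)
72 ≥ 126 − 103β
β ≥ 54/103.

54/103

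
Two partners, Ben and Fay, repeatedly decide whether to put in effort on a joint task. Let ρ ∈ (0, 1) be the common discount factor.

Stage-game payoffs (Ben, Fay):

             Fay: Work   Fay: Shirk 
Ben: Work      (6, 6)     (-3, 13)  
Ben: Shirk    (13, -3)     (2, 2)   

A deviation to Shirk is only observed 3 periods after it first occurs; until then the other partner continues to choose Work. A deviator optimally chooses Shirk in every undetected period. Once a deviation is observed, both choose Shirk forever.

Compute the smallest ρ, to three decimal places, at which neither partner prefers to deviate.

A deviator earns 13 for 3 periods, then 2 forever; cooperating earns 6 forever. Multiplying the IC by (1−ρ):
6 ≥ 13(1−ρ^3) + 2ρ^3, so 11·ρ^3 ≥ 7 and ρ^3 ≥ 7/11.
ρ ≥ (7/11)^(1/3) ≈ 0.860.

0.860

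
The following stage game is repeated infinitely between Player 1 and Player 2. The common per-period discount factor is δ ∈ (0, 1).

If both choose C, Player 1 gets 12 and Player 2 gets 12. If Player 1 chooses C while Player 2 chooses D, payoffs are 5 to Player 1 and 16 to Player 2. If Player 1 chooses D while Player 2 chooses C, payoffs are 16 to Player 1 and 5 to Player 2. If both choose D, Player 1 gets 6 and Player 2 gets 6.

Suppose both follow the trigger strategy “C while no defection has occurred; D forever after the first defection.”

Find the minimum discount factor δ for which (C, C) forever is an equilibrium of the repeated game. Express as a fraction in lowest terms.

One-period gain from deviating is 16 − 12 = 4. The loss is 12 − 6 = 6 in every subsequent period, with present value 6·δ/(1−δ).
Deviation is unprofitable when 6·δ/(1−δ) ≥ 4, i.e. δ/(1−δ) ≥ 2/3.
Equivalently δ ≥ 4/(4+6) = 2/5.

2/5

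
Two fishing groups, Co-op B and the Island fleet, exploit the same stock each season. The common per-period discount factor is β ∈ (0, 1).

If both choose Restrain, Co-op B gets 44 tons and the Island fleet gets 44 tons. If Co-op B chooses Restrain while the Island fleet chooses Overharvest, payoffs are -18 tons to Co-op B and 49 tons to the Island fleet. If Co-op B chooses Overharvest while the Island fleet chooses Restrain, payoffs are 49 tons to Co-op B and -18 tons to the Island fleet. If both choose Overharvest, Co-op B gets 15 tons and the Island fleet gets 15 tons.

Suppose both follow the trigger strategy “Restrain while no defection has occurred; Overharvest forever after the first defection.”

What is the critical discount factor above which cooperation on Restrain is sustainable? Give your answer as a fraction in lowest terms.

Cooperation forever yields 44 each period: 44/(1−β).
Deviating yields 49 once, then 15 forever: 49 + 15β/(1−β).
No profitable deviation requires 44/(1−β) ≥ 49 + 15β/(1−β).
Multiplying by (1−β): 44 ≥ 49(1−β) + 15β = 49 − 34β.
So 34β ≥ 5, i.e. β ≥ 5/34.

5/34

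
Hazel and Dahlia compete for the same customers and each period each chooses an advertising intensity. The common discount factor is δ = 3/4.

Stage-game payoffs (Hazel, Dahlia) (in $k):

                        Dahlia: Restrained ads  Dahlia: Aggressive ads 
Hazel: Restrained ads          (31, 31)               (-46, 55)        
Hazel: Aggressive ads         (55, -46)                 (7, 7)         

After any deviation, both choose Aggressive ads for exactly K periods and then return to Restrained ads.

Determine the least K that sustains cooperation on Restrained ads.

2

No profitable deviation requires (31−7)(δ+…+δ^K) ≥ 55−31, i.e. δ+…+δ^K ≥ 1 ≈ 1.0000.
With δ = 3/4, the partial sums are K=1: 0.7500, K=2: 1.3125.
K = 2 is the first length at which the sum reaches 1.0000.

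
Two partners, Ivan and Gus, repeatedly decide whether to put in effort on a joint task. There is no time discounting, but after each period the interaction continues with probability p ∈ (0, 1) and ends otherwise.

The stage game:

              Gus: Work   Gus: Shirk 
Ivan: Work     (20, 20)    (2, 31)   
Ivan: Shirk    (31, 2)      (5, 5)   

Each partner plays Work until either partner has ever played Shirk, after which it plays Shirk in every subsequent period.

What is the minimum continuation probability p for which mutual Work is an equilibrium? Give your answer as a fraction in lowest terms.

11/26

Expected cooperation value is 20 + p·20 + p²·20 + … = 20/(1−p); deviation gives 31 + p·5/(1−p).
20 ≥ 31(1−p) + 5p ⇒ 26p ≥ 11 ⇒ p ≥ 11/26.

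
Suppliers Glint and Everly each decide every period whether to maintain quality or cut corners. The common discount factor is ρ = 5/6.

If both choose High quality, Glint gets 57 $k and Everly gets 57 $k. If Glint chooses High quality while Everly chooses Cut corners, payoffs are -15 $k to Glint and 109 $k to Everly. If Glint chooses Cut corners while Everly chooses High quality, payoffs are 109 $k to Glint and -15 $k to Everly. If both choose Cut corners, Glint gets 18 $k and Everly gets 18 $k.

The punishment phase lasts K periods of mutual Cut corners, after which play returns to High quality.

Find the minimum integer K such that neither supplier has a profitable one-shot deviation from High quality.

No profitable deviation requires (57−18)(ρ+…+ρ^K) ≥ 109−57, i.e. ρ+…+ρ^K ≥ 4/3 ≈ 1.3333.
With ρ = 5/6, the partial sums are K=1: 0.8333, K=2: 1.5278.
K = 2 is the first length at which the sum reaches 1.3333.

2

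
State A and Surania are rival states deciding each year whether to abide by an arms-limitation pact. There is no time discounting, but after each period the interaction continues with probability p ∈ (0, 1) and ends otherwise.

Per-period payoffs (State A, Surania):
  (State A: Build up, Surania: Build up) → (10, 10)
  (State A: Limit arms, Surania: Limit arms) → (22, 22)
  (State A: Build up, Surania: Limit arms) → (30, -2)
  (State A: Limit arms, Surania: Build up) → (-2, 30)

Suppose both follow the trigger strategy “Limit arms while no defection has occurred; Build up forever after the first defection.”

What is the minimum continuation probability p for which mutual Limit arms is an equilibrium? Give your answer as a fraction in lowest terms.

With no time discounting, the continuation probability p plays the role of the discount factor.
Grim-trigger IC: 22/(1−p) ≥ 30 + 10p/(1−p) ⇒ p ≥ (30−22)/(30−10) = 2/5.

2/5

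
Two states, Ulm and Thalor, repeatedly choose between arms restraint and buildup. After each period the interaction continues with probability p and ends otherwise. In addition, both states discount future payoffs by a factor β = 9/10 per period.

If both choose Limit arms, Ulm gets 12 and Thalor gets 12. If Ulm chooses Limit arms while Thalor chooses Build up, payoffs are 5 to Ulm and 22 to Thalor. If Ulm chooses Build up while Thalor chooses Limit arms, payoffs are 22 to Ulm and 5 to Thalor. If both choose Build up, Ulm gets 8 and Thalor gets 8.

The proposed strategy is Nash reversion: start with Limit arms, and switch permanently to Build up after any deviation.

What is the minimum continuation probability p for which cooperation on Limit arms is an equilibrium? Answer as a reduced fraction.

With continuation probability p and discount β, the effective per-period discount factor is βp.
Grim-trigger IC: βp ≥ (22−12)/(22−8) = 5/7.
So p ≥ (5/7)/(9/10) = 50/63.

50/63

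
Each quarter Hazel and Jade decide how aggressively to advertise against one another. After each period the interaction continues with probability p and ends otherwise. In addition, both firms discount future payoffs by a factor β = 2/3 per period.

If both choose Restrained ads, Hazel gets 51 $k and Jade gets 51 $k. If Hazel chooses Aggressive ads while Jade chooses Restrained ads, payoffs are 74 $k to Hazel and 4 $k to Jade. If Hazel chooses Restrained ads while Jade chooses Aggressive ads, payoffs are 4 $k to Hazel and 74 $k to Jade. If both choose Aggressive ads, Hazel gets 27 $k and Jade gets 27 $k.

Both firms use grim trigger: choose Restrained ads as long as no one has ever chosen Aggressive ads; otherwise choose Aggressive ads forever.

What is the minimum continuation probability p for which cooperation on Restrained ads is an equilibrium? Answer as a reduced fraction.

69/94

Expected continuation weight on next period's payoff is β·p = 2/3·p, which plays the role of the discount factor.
Cooperation requires 2/3·p ≥ (74−51)/(74−27) = 23/47, hence p ≥ 69/94.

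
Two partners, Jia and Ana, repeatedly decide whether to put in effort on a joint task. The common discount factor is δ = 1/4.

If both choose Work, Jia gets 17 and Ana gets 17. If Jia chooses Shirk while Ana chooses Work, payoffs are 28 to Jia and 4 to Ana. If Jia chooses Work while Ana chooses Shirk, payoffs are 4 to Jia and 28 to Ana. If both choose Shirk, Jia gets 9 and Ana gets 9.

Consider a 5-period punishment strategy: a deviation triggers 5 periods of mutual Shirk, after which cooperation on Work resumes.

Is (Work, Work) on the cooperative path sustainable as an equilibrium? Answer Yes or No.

No

A one-shot deviation gives 28 now, then 9 for 5 periods, then back to 17.
Gain from deviating: (28−17) today; loss: (17−9) in each of the next 5 periods.
No-deviation condition: (17−9)(δ+…+δ^5) ≥ 28−17, i.e. δ+…+δ^5 ≥ 11/8.
At δ = 1/4: δ+…+δ^5 = 0.3330 < 1.3750.
So cooperation is not sustainable.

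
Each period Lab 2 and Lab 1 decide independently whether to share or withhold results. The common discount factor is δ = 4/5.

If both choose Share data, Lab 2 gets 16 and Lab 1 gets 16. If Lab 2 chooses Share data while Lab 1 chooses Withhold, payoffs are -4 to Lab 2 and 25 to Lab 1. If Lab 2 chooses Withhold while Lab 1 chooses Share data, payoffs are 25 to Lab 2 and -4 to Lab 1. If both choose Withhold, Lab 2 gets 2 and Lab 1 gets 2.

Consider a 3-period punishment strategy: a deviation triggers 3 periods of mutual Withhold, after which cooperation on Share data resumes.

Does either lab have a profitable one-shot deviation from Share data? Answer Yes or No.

No

IC: δ+…+δ^3 ≥ (25−16)/(16−2) = 9/14.
At δ = 4/5: partial sum = 1.9520 ≥ 0.6429. Cooperation sustainable.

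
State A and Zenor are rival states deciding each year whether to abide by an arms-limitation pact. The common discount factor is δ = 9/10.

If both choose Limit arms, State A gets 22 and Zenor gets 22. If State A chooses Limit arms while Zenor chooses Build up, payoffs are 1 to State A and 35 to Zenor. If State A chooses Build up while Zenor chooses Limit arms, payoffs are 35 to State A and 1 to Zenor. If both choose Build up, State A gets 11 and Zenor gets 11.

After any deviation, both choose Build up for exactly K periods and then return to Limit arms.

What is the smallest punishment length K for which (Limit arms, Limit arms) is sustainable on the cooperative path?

Need Σ_{k=1}^{K} δ^k ≥ (35−22)/(22−11) = 1.1818 at δ = 9/10.
At K = 1 the sum is 0.9000 < 1.1818; at K = 2 it is 1.7100 ≥ 1.1818.
So the minimum punishment length is K = 2.

2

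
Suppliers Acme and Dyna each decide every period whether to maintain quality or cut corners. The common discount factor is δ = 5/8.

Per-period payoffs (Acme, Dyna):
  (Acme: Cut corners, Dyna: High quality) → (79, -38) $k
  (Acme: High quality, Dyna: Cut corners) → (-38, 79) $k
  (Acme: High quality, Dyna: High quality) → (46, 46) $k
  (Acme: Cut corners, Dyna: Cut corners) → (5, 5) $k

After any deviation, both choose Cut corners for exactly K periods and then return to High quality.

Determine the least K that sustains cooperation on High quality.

2

Need Σ_{k=1}^{K} δ^k ≥ (79−46)/(46−5) = 0.8049 at δ = 5/8.
At K = 1 the sum is 0.6250 < 0.8049; at K = 2 it is 1.0156 ≥ 0.8049.
So the minimum punishment length is K = 2.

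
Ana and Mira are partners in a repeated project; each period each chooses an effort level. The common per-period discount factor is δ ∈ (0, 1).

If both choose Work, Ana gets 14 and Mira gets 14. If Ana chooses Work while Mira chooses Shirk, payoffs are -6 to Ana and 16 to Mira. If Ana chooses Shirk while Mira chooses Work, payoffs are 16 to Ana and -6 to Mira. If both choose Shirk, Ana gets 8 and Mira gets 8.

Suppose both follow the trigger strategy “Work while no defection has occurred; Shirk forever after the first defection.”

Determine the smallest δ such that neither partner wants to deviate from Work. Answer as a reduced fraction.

1/4

Cooperation forever yields 14 each period: 14/(1−δ).
Deviating yields 16 once, then 8 forever: 16 + 8δ/(1−δ).
No profitable deviation requires 14/(1−δ) ≥ 16 + 8δ/(1−δ).
Multiplying by (1−δ): 14 ≥ 16(1−δ) + 8δ = 16 − 8δ.
So 8δ ≥ 2, i.e. δ ≥ 2/8 = 1/4.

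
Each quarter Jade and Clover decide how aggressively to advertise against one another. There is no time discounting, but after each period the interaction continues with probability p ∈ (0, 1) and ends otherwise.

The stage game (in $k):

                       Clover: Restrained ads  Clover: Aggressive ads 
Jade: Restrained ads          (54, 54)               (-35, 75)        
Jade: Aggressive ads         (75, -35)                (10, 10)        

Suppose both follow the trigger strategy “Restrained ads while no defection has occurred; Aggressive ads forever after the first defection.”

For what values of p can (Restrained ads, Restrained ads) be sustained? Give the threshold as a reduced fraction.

Expected cooperation value is 54 + p·54 + p²·54 + … = 54/(1−p); deviation gives 75 + p·10/(1−p).
54 ≥ 75(1−p) + 10p ⇒ 65p ≥ 21 ⇒ p ≥ 21/65.

21/65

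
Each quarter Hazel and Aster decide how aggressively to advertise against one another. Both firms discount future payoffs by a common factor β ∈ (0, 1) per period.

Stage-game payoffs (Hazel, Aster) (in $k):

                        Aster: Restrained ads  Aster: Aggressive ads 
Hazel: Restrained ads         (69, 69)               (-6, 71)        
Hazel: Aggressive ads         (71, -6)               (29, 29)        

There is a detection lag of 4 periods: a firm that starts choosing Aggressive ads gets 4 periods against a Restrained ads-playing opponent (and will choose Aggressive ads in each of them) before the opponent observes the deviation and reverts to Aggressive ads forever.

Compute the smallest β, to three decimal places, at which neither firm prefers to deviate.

Deviating for the 4 undetected periods gains 71−69 = 2 per period over cooperation, then loses 69−29 = 40 per period forever once punishment starts.
Gain: 2(1 + β + … + β^3); loss: 40·β^4/(1−β).
No profitable deviation ⇔ 2(1−β^4) ≤ 40·β^4, i.e. β^4 ≥ 2/(2+40) = 1/21.
Hence β ≥ (1/21)^(1/4) ≈ 0.467.

0.467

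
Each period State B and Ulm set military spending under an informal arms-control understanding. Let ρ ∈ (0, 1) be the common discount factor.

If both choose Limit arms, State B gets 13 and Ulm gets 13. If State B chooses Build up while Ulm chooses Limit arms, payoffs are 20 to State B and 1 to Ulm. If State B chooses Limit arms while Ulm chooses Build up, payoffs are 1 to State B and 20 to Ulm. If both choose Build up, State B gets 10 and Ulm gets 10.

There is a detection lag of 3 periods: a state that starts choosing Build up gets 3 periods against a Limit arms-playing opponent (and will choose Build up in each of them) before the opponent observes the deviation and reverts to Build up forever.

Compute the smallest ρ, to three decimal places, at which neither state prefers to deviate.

0.888

The best deviation is to choose Build up for all 3 undetected periods, earning 20 each, then 10 forever once detected.
Deviation value: 20(1−ρ^3)/(1−ρ) + 10ρ^3/(1−ρ); cooperation value: 13/(1−ρ).
IC: 13 ≥ 20(1−ρ^3) + 10ρ^3 = 20 − 10ρ^3.
So ρ^3 ≥ 7/10, giving ρ ≥ (7/10)^(1/3) ≈ 0.888.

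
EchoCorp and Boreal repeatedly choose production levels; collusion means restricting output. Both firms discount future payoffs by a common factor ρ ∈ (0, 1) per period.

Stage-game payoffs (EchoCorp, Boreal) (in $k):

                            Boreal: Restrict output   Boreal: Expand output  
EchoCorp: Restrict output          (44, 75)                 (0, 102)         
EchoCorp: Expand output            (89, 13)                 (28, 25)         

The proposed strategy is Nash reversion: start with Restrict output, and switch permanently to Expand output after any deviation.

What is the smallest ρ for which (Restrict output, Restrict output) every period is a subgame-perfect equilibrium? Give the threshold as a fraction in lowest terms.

EchoCorp: cooperation gives 44 each period; deviation gives 89 once then 28 forever.
  44/(1−ρ) ≥ 89 + 28ρ/(1−ρ) ⇒ ρ ≥ 45/61.
Boreal: cooperation gives 75 each period; deviation gives 102 once then 25 forever.
  ρ ≥ 27/77.
Both must hold, so the binding constraint is EchoCorp's: ρ ≥ 45/61.

45/61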